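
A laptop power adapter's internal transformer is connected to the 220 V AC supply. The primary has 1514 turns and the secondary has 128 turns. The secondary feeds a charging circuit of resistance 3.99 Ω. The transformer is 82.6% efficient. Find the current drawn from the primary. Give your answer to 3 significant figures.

I_p ≈ 0.477 A

V_s = 220 × 128/1514 = 18.600 V.
I_s = V_s/R = 18.600/3.99 = 4.6616 A.
P_out = V_s I_s = 18.600 × 4.6616 = 86.704 W.
P_in = P_out/η = 86.704/0.826 = 104.97 W.
I_p = P_in/V_p = 104.97/220 = 0.477 A.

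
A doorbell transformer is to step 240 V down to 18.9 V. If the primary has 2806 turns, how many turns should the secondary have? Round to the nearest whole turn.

N_s/N_p = V_s/V_p, so N_s = 2806 × 18.9/240 = 221.0 ≈ 221 turns.

N_s = 221 turns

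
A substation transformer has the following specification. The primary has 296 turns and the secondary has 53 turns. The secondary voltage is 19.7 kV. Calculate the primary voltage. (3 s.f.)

V_p ≈ 110000 V

V_p/V_s = N_p/N_s, so V_p = 19700 × 296/53 = 110000 V.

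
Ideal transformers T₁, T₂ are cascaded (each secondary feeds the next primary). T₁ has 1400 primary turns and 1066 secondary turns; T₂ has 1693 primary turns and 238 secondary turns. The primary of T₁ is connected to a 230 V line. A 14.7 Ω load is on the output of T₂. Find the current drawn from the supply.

I_supply ≈ 0.179 A

Secondary of T₁: V = 230.00 × 1066/1400 = 175.13 V.
Secondary of T₂: V = 175.13 × 238/1693 = 24.619 V.
I_load = 24.619/14.7 = 1.6748 A, so P_out = 24.619 × 1.6748 = 41.232 W.
All ideal ⇒ P_in = P_out, so I_supply = 41.232/230 = 0.179 A.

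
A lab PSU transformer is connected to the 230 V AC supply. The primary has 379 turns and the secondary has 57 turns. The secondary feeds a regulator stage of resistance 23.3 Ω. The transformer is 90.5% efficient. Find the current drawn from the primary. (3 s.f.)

V_s = 230 × 57/379 = 34.591 V.
I_s = V_s/R = 34.591/23.3 = 1.4846 A.
P_out = V_s I_s = 34.591 × 1.4846 = 51.354 W.
P_in = P_out/η = 51.354/0.905 = 56.744 W.
I_p = P_in/V_p = 56.744/230 = 0.247 A.

I_p ≈ 0.247 A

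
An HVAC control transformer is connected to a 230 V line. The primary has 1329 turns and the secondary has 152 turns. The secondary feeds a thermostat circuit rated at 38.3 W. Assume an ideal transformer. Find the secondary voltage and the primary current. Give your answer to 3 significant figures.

V_s ≈ 26.3 V, I_p ≈ 0.167 A

V_s = V_p × N_s/N_p = 230 × 152/1329 = 26.305 V.
I_s = P/V_s = 38.3/26.305 = 1.4560 A.
I_p = I_s × N_s/N_p = 1.4560 × 152/1329 = 0.167 A.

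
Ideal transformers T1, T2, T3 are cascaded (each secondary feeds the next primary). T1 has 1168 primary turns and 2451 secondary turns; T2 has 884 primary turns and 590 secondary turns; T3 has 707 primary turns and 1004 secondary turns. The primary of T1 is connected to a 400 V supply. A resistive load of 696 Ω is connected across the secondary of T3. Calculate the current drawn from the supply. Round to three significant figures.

I_supply ≈ 2.27 A

Secondary of T1: V = 400.00 × 2451/1168 = 839.38 V.
Secondary of T2: V = 839.38 × 590/884 = 560.22 V.
Secondary of T3: V = 560.22 × 1004/707 = 795.56 V.
I_load = 795.56/696 = 1.1431 A, so P_out = 795.56 × 1.1431 = 909.37 W.
All ideal ⇒ P_in = P_out, so I_supply = 909.37/400 = 2.27 A.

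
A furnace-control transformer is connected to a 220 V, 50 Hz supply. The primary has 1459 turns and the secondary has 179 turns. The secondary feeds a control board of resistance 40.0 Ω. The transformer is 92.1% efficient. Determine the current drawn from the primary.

V_s = 220 × 179/1459 = 26.991 V.
I_s = V_s/R = 26.991/40.0 = 0.67478 A.
P_out = V_s I_s = 26.991 × 0.67478 = 18.213 W.
P_in = P_out/η = 18.213/0.921 = 19.775 W.
I_p = P_in/V_p = 19.775/220 = 0.0899 A.

I_p ≈ 0.0899 A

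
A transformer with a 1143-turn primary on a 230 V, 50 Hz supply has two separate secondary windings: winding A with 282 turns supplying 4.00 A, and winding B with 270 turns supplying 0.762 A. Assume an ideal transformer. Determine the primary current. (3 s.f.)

I_p ≈ 1.17 A

V_A = 230 × 282/1143 = 56.745 V; V_B = 230 × 270/1143 = 54.331 V.
P_out = V_A I_A + V_B I_B = 56.745×4.00 + 54.331×0.762 = 226.98 + 41.400 = 268.38 W.
Ideal ⇒ P_in = P_out, so I_p = P_out/V_p = 268.38/230 = 1.17 A.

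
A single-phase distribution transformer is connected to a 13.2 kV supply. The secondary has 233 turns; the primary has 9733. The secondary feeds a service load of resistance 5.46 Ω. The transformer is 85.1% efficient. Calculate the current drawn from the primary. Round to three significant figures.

I_p ≈ 1.63 A

V_s = 13200 × 233/9733 = 316.00 V.
I_s = V_s/R = 316.00/5.46 = 57.875 A.
P_out = V_s I_s = 316.00 × 57.875 = 18288 W.
P_in = P_out/η = 18288/0.851 = 21490 W.
I_p = P_in/V_p = 21490/13200 = 1.63 A.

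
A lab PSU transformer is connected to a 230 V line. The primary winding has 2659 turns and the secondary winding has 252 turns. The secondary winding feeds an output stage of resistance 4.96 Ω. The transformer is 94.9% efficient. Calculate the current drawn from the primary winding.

V_s = 230 × 252/2659 = 21.798 V.
I_s = V_s/R = 21.798/4.96 = 4.3947 A.
P_out = V_s I_s = 21.798 × 4.3947 = 95.794 W.
P_in = P_out/η = 95.794/0.949 = 100.94 W.
I_p = P_in/V_p = 100.94/230 = 0.439 A.

I_p ≈ 0.439 A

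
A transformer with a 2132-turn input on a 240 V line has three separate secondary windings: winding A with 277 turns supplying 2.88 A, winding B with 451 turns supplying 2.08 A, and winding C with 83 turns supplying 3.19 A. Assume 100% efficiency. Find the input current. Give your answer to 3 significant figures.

I_in ≈ 0.938 A

V_A = 240 × 277/2132 = 31.182 V; V_B = 240 × 451/2132 = 50.769 V; V_C = 240 × 83/2132 = 9.3433 V.
P_out = V_A I_A + V_B I_B + V_C I_C = 31.182×2.88 + 50.769×2.08 + 9.3433×3.19 = 89.804 + 105.60 + 29.805 = 225.21 W.
Ideal ⇒ P_in = P_out, so I_in = P_out/V_in = 225.21/240 = 0.938 A.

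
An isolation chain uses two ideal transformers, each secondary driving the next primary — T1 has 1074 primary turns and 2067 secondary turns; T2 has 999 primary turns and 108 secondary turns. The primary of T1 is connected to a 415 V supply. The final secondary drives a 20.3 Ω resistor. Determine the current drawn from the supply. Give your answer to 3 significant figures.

After T1: V = 415.00 × 2067/1074 = 798.70 V.
After T2: V = 798.70 × 108/999 = 86.346 V.
I_load = 86.346/20.3 = 4.2535 A, so P_out = 86.346 × 4.2535 = 367.27 W.
All ideal ⇒ P_in = P_out, so I_supply = 367.27/415 = 0.885 A.

I_supply ≈ 0.885 A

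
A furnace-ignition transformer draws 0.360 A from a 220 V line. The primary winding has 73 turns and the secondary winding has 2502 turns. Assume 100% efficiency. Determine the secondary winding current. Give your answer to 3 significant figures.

I_s/I_p = N_p/N_s, so I_s = 0.360 × 73/2502 = 0.0105 A.

I_s ≈ 0.0105 A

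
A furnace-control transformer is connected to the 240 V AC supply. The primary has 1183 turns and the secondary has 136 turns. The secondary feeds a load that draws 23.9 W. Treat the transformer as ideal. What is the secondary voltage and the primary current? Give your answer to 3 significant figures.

V_s ≈ 27.6 V, I_p ≈ 0.0996 A

V_s = V_p × N_s/N_p = 240 × 136/1183 = 27.591 V.
I_s = P/V_s = 23.9/27.591 = 0.86623 A.
I_p = I_s × N_s/N_p = 0.86623 × 136/1183 = 0.0996 A.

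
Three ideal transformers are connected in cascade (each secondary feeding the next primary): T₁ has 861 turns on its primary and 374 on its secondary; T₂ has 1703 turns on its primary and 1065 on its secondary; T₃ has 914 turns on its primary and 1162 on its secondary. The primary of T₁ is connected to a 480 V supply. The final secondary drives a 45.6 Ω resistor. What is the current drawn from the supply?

After T₁: V = 480.00 × 374/861 = 208.50 V.
After T₂: V = 208.50 × 1065/1703 = 130.39 V.
After T₃: V = 130.39 × 1162/914 = 165.77 V.
I_load = 165.77/45.6 = 3.6353 A, so P_out = 165.77 × 3.6353 = 602.62 W.
All ideal ⇒ P_in = P_out, so I_supply = 602.62/480 = 1.26 A.

I_supply ≈ 1.26 A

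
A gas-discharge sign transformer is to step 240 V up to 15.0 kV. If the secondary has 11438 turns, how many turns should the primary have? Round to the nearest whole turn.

N_p/N_s = V_p/V_s, so N_p = 11438 × 240/15000 = 183.0 ≈ 183 turns.

N_p = 183 turns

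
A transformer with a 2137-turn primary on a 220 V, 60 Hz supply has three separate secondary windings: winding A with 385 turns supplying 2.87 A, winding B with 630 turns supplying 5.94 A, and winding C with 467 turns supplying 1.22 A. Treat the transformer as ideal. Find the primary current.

V_A = 220 × 385/2137 = 39.635 V; V_B = 220 × 630/2137 = 64.857 V; V_C = 220 × 467/2137 = 48.077 V.
P_out = V_A I_A + V_B I_B + V_C I_C = 39.635×2.87 + 64.857×5.94 + 48.077×1.22 = 113.75 + 385.25 + 58.654 = 557.66 W.
Ideal ⇒ P_in = P_out, so I_p = P_out/V_p = 557.66/220 = 2.53 A.

I_p ≈ 2.53 A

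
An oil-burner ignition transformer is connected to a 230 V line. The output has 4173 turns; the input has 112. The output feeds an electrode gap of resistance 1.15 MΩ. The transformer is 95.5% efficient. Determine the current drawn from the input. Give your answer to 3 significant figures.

V_out = 230 × 4173/112 = 8569.6 V.
I_out = V_out/R = 8569.6/(1.15×10^6) = 0.0074518 A.
P_out = V_out I_out = 8569.6 × 0.0074518 = 63.858 W.
P_in = P_out/η = 63.858/0.955 = 66.868 W.
I_in = P_in/V_in = 66.868/230 = 0.291 A.

I_in ≈ 0.291 A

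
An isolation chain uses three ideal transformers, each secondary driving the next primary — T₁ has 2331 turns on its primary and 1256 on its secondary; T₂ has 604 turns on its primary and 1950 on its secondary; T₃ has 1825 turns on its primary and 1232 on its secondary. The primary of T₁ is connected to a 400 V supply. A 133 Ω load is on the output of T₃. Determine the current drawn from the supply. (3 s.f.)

I_supply ≈ 4.15 A

Secondary of T₁: V = 400.00 × 1256/2331 = 215.53 V.
Secondary of T₂: V = 215.53 × 1950/604 = 695.83 V.
Secondary of T₃: V = 695.83 × 1232/1825 = 469.73 V.
I_load = 469.73/133 = 3.5318 A, so P_out = 469.73 × 3.5318 = 1659.0 W.
All ideal ⇒ P_in = P_out, so I_supply = 1659.0/400 = 4.15 A.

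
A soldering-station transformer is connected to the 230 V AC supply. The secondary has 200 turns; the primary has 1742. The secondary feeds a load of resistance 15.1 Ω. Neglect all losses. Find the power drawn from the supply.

V_s = V_p × N_s/N_p = 230 × 200/1742 = 26.406 V.
I_s = V_s/R = 26.406/15.1 = 1.7488 A.
I_p = I_s × N_s/N_p = 1.7488 × 200/1742 = 0.20078 A.
P = V_p I_p = 230 × 0.20078 = 46.2 W.

P ≈ 46.2 W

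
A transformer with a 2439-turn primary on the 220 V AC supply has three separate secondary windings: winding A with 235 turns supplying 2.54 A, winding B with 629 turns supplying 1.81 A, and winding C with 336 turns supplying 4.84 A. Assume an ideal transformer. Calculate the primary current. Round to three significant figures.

V_A = 220 × 235/2439 = 21.197 V; V_B = 220 × 629/2439 = 56.736 V; V_C = 220 × 336/2439 = 30.308 V.
P_out = V_A I_A + V_B I_B + V_C I_C = 21.197×2.54 + 56.736×1.81 + 30.308×4.84 = 53.841 + 102.69 + 146.69 = 303.22 W.
Ideal ⇒ P_in = P_out, so I_p = P_out/V_p = 303.22/220 = 1.38 A.

I_p ≈ 1.38 A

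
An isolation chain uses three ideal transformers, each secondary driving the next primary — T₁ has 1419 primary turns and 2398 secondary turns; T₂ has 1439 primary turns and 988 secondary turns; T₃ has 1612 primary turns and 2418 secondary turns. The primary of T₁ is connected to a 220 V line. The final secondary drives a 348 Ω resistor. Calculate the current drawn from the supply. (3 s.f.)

Secondary of T₁: V = 220.00 × 2398/1419 = 371.78 V.
Secondary of T₂: V = 371.78 × 988/1439 = 255.26 V.
Secondary of T₃: V = 255.26 × 2418/1612 = 382.89 V.
I_load = 382.89/348 = 1.1003 A, so P_out = 382.89 × 1.1003 = 421.28 W.
All ideal ⇒ P_in = P_out, so I_supply = 421.28/220 = 1.91 A.

I_supply ≈ 1.91 A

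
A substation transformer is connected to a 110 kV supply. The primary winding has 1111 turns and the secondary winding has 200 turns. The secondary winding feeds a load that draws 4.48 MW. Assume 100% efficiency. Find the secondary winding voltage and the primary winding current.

V_s ≈ 19800 V, I_p ≈ 40.7 A

V_s = V_p × N_s/N_p = 110000 × 200/1111 = 19802 V.
I_s = P/V_s = 4.48×10^6/19802 = 226.24 A.
I_p = I_s × N_s/N_p = 226.24 × 200/1111 = 40.7 A.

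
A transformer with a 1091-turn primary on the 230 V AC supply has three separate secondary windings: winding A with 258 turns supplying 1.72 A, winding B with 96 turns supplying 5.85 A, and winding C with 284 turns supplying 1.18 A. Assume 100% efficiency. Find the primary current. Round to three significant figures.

V_A = 230 × 258/1091 = 54.390 V; V_B = 230 × 96/1091 = 20.238 V; V_C = 230 × 284/1091 = 59.872 V.
P_out = V_A I_A + V_B I_B + V_C I_C = 54.390×1.72 + 20.238×5.85 + 59.872×1.18 = 93.552 + 118.39 + 70.649 = 282.59 W.
Ideal ⇒ P_in = P_out, so I_p = P_out/V_p = 282.59/230 = 1.23 A.

I_p ≈ 1.23 A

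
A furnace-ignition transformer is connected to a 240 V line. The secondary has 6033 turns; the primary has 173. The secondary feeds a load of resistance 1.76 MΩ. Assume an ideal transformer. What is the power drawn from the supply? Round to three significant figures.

P ≈ 39.8 W

V_s = V_p × N_s/N_p = 240 × 6033/173 = 8369.5 V.
I_s = V_s/R = 8369.5/(1.76×10^6) = 0.0047554 A.
I_p = I_s × N_s/N_p = 0.0047554 × 6033/173 = 0.16583 A.
P = V_p I_p = 240 × 0.16583 = 39.8 W.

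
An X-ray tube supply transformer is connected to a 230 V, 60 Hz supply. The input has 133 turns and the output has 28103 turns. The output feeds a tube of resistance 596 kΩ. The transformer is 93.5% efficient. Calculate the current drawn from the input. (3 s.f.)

V_out = 230 × 28103/133 = 48599 V.
I_out = V_out/R = 48599/596000 = 0.081542 A.
P_out = V_out I_out = 48599 × 0.081542 = 3962.9 W.
P_in = P_out/η = 3962.9/0.935 = 4238.4 W.
I_in = P_in/V_in = 4238.4/230 = 18.4 A.

I_in ≈ 18.4 A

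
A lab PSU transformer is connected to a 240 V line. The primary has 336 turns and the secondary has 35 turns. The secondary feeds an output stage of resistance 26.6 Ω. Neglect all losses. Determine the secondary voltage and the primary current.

V_s = V_p × N_s/N_p = 240 × 35/336 = 25.000 V.
I_s = V_s/R = 25.000/26.6 = 0.93985 A.
I_p = I_s × N_s/N_p = 0.93985 × 35/336 = 0.0979 A.

V_s ≈ 25.0 V, I_p ≈ 0.0979 A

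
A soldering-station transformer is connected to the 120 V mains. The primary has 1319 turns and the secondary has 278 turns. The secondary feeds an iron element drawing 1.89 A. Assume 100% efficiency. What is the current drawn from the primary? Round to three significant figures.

I_p ≈ 0.398 A

For an ideal transformer I_p N_p = I_s N_s, so I_p = 1.89 × 278/1319 = 0.398 A.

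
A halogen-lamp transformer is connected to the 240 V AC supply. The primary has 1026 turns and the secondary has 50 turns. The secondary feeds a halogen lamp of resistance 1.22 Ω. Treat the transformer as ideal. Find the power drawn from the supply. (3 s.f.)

P ≈ 112 W

V_s = V_p × N_s/N_p = 240 × 50/1026 = 11.696 V.
I_s = V_s/R = 11.696/1.22 = 9.5868 A.
I_p = I_s × N_s/N_p = 9.5868 × 50/1026 = 0.46719 A.
P = V_p I_p = 240 × 0.46719 = 112 W.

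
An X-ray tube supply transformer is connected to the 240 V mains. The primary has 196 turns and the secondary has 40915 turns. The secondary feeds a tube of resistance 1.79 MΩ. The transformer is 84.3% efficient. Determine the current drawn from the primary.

V_s = 240 × 40915/196 = 50100 V.
I_s = V_s/R = 50100/(1.79×10^6) = 0.027989 A.
P_out = V_s I_s = 50100 × 0.027989 = 1402.2 W.
P_in = P_out/η = 1402.2/0.843 = 1663.4 W.
I_p = P_in/V_p = 1663.4/240 = 6.93 A.

I_p ≈ 6.93 A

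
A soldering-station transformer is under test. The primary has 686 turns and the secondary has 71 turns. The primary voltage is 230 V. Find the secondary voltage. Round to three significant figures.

V_s/V_p = N_s/N_p, so V_s = 230 × 71/686 = 23.8 V.

V_s ≈ 23.8 V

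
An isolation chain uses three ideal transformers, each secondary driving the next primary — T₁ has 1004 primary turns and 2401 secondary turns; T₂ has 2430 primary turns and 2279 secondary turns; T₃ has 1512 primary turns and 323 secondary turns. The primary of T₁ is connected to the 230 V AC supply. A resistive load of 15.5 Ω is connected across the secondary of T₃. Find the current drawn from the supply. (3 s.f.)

I_supply ≈ 3.41 A

Secondary of T₁: V = 230.00 × 2401/1004 = 550.03 V.
Secondary of T₂: V = 550.03 × 2279/2430 = 515.85 V.
Secondary of T₃: V = 515.85 × 323/1512 = 110.20 V.
I_load = 110.20/15.5 = 7.1096 A, so P_out = 110.20 × 7.1096 = 783.46 W.
All ideal ⇒ P_in = P_out, so I_supply = 783.46/230 = 3.41 A.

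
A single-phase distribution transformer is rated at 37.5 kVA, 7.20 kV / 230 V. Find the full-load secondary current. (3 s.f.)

I_s ≈ 163 A

I_s = S/V_s = 37500/230 = 163 A.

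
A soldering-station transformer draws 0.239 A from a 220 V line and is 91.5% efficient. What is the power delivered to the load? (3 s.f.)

P_in = V_p I_p = 220 × 0.239 = 52.580 W.
P_out = η P_in = 0.915 × 52.580 = 48.1 W.

P_out ≈ 48.1 W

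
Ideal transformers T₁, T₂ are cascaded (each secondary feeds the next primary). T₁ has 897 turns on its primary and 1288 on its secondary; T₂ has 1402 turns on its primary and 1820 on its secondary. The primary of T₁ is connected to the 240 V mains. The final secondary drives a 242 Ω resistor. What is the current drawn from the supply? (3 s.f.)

After T₁: V = 240.00 × 1288/897 = 344.62 V.
After T₂: V = 344.62 × 1820/1402 = 447.36 V.
I_load = 447.36/242 = 1.8486 A, so P_out = 447.36 × 1.8486 = 826.99 W.
All ideal ⇒ P_in = P_out, so I_supply = 826.99/240 = 3.45 A.

I_supply ≈ 3.45 A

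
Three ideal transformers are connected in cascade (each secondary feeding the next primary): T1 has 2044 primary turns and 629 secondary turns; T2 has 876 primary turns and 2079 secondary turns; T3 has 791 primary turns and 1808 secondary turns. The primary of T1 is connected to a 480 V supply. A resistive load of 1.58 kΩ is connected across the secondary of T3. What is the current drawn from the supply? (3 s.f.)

I_supply ≈ 0.847 A

After T1: V = 480.00 × 629/2044 = 147.71 V.
After T2: V = 147.71 × 2079/876 = 350.56 V.
After T3: V = 350.56 × 1808/791 = 801.28 V.
I_load = 801.28/1580 = 0.50714 A, so P_out = 801.28 × 0.50714 = 406.36 W.
All ideal ⇒ P_in = P_out, so I_supply = 406.36/480 = 0.847 A.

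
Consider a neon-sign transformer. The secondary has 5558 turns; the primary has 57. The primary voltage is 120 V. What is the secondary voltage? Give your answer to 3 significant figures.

V_s/V_p = N_s/N_p, so V_s = 120 × 5558/57 = 11700 V.

V_s ≈ 11700 V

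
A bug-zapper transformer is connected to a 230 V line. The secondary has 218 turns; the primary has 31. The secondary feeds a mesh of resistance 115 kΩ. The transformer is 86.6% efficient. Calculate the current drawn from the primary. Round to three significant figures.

I_p ≈ 0.114 A

V_s = 230 × 218/31 = 1617.4 V.
I_s = V_s/R = 1617.4/115000 = 0.014065 A.
P_out = V_s I_s = 1617.4 × 0.014065 = 22.748 W.
P_in = P_out/η = 22.748/0.866 = 26.268 W.
I_p = P_in/V_p = 26.268/230 = 0.114 A.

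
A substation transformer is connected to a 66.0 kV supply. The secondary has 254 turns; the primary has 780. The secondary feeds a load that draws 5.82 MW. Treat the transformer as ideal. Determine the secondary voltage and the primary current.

V_s ≈ 21500 V, I_p ≈ 88.2 A

V_s = V_p × N_s/N_p = 66000 × 254/780 = 21492 V.
I_s = P/V_s = 5.82×10^6/21492 = 270.79 A.
I_p = I_s × N_s/N_p = 270.79 × 254/780 = 88.2 A.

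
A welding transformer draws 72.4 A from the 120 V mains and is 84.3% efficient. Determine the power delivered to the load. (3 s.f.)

P_out ≈ 7320 W

P_in = V_p I_p = 120 × 72.4 = 8688.0 W.
P_out = η P_in = 0.843 × 8688.0 = 7320 W.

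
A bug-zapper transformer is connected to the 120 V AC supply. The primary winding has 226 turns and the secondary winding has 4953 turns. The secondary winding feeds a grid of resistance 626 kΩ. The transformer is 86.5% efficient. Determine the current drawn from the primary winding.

V_s = 120 × 4953/226 = 2629.9 V.
I_s = V_s/R = 2629.9/626000 = 0.0042011 A.
P_out = V_s I_s = 2629.9 × 0.0042011 = 11.049 W.
P_in = P_out/η = 11.049/0.865 = 12.773 W.
I_p = P_in/V_p = 12.773/120 = 0.106 A.

I_p ≈ 0.106 A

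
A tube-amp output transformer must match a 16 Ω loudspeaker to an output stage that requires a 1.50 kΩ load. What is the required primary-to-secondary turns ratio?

Z_p/Z_s = (N_p/N_s)², so N_p/N_s = √(1500/16) = √93.8 = 9.68.

N_p/N_s ≈ 9.68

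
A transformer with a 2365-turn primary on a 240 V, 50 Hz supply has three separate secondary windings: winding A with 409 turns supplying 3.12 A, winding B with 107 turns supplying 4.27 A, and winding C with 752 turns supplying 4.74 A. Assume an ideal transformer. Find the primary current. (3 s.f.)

V_A = 240 × 409/2365 = 41.505 V; V_B = 240 × 107/2365 = 10.858 V; V_C = 240 × 752/2365 = 76.313 V.
P_out = V_A I_A + V_B I_B + V_C I_C = 41.505×3.12 + 10.858×4.27 + 76.313×4.74 = 129.50 + 46.365 + 361.72 = 537.58 W.
Ideal ⇒ P_in = P_out, so I_p = P_out/V_p = 537.58/240 = 2.24 A.

I_p ≈ 2.24 A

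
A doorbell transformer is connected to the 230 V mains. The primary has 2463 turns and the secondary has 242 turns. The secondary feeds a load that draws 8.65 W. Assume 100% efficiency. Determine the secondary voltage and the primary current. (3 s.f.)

V_s ≈ 22.6 V, I_p ≈ 0.0376 A

V_s = V_p × N_s/N_p = 230 × 242/2463 = 22.598 V.
I_s = P/V_s = 8.65/22.598 = 0.38277 A.
I_p = I_s × N_s/N_p = 0.38277 × 242/2463 = 0.0376 A.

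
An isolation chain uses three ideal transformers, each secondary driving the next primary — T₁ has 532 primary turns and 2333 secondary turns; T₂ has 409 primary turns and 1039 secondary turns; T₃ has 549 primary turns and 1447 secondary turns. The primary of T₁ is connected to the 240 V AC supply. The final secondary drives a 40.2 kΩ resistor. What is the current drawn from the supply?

Secondary of T₁: V = 240.00 × 2333/532 = 1052.5 V.
Secondary of T₂: V = 1052.5 × 1039/409 = 2673.7 V.
Secondary of T₃: V = 2673.7 × 1447/549 = 7047.0 V.
I_load = 7047.0/40200 = 0.17530 A, so P_out = 7047.0 × 0.17530 = 1235.3 W.
All ideal ⇒ P_in = P_out, so I_supply = 1235.3/240 = 5.15 A.

I_supply ≈ 5.15 A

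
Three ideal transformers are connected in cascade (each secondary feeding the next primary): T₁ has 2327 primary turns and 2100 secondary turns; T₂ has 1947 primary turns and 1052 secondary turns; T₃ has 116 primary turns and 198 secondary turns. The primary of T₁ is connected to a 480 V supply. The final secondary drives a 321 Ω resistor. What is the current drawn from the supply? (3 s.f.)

I_supply ≈ 1.04 A

After T₁: V = 480.00 × 2100/2327 = 433.18 V.
After T₂: V = 433.18 × 1052/1947 = 234.05 V.
After T₃: V = 234.05 × 198/116 = 399.50 V.
I_load = 399.50/321 = 1.2446 A, so P_out = 399.50 × 1.2446 = 497.21 W.
All ideal ⇒ P_in = P_out, so I_supply = 497.21/480 = 1.04 A.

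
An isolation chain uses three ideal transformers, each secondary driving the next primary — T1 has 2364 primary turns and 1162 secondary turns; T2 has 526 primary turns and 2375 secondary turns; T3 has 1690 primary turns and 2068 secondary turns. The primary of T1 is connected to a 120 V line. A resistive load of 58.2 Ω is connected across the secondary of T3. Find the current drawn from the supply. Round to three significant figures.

Secondary of T1: V = 120.00 × 1162/2364 = 58.985 V.
Secondary of T2: V = 58.985 × 2375/526 = 266.33 V.
Secondary of T3: V = 266.33 × 2068/1690 = 325.90 V.
I_load = 325.90/58.2 = 5.5996 A, so P_out = 325.90 × 5.5996 = 1824.9 W.
All ideal ⇒ P_in = P_out, so I_supply = 1824.9/120 = 15.2 A.

I_supply ≈ 15.2 A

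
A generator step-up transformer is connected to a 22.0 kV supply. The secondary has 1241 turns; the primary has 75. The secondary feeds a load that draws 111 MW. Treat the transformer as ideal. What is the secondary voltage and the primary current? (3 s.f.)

V_s ≈ 364000 V, I_p ≈ 5050 A

V_s = V_p × N_s/N_p = 22000 × 1241/75 = 364030 V.
I_s = P/V_s = 1.11×10^8/364030 = 304.92 A.
I_p = I_s × N_s/N_p = 304.92 × 1241/75 = 5050 A.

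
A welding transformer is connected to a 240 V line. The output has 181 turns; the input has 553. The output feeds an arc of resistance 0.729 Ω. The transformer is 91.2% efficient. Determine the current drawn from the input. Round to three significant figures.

I_in ≈ 38.7 A

V_out = 240 × 181/553 = 78.553 V.
I_out = V_out/R = 78.553/0.729 = 107.75 A.
P_out = V_out I_out = 78.553 × 107.75 = 8464.5 W.
P_in = P_out/η = 8464.5/0.912 = 9281.3 W.
I_in = P_in/V_in = 9281.3/240 = 38.7 A.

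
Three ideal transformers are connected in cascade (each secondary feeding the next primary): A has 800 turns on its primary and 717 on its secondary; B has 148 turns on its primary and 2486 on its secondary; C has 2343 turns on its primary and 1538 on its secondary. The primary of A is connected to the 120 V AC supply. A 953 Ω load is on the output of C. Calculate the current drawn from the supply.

I_supply ≈ 12.3 A

Secondary of A: V = 120.00 × 717/800 = 107.55 V.
Secondary of B: V = 107.55 × 2486/148 = 1806.5 V.
Secondary of C: V = 1806.5 × 1538/2343 = 1185.9 V.
I_load = 1185.9/953 = 1.2443 A, so P_out = 1185.9 × 1.2443 = 1475.6 W.
All ideal ⇒ P_in = P_out, so I_supply = 1475.6/120 = 12.3 A.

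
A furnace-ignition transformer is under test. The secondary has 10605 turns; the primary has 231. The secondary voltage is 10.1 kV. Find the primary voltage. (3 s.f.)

V_p/V_s = N_p/N_s, so V_p = 10100 × 231/10605 = 220 V.

V_p ≈ 220 V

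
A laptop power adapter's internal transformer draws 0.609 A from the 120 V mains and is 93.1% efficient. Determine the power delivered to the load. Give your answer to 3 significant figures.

P_out ≈ 68.0 W

P_in = V_p I_p = 120 × 0.609 = 73.080 W.
P_out = η P_in = 0.931 × 73.080 = 68.0 W.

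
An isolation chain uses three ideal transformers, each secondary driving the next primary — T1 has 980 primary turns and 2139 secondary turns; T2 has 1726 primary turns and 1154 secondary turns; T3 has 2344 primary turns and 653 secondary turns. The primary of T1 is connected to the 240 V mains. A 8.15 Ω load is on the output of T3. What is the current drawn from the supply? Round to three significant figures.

Secondary of T1: V = 240.00 × 2139/980 = 523.84 V.
Secondary of T2: V = 523.84 × 1154/1726 = 350.24 V.
Secondary of T3: V = 350.24 × 653/2344 = 97.570 V.
I_load = 97.570/8.15 = 11.972 A, so P_out = 97.570 × 11.972 = 1168.1 W.
All ideal ⇒ P_in = P_out, so I_supply = 1168.1/240 = 4.87 A.

I_supply ≈ 4.87 A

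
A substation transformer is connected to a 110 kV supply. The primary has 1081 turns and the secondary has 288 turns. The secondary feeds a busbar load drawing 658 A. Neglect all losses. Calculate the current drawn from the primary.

For an ideal transformer I_p N_p = I_s N_s, so I_p = 658 × 288/1081 = 175 A.

I_p ≈ 175 A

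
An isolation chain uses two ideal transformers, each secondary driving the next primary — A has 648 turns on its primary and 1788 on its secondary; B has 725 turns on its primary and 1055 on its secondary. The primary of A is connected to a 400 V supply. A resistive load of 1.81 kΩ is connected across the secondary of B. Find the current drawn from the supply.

Secondary of A: V = 400.00 × 1788/648 = 1103.7 V.
Secondary of B: V = 1103.7 × 1055/725 = 1606.1 V.
I_load = 1606.1/1810 = 0.88734 A, so P_out = 1606.1 × 0.88734 = 1425.1 W.
All ideal ⇒ P_in = P_out, so I_supply = 1425.1/400 = 3.56 A.

I_supply ≈ 3.56 A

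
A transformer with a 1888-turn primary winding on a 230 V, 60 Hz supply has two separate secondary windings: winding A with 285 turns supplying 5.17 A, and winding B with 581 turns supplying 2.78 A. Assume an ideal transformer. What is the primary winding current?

I_p ≈ 1.64 A

V_A = 230 × 285/1888 = 34.719 V; V_B = 230 × 581/1888 = 70.779 V.
P_out = V_A I_A + V_B I_B = 34.719×5.17 + 70.779×2.78 = 179.50 + 196.76 = 376.26 W.
Ideal ⇒ P_in = P_out, so I_p = P_out/V_p = 376.26/230 = 1.64 A.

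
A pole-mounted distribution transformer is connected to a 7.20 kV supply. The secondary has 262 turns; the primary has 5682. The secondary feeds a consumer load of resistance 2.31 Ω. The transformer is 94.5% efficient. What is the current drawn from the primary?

I_p ≈ 7.01 A

V_s = 7200 × 262/5682 = 332.00 V.
I_s = V_s/R = 332.00/2.31 = 143.72 A.
P_out = V_s I_s = 332.00 × 143.72 = 47715 W.
P_in = P_out/η = 47715/0.945 = 50492 W.
I_p = P_in/V_p = 50492/7200 = 7.01 A.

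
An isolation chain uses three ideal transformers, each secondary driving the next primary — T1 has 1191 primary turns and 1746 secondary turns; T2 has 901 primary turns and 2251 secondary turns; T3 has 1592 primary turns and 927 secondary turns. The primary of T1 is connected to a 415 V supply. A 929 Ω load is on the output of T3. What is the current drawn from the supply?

After T1: V = 415.00 × 1746/1191 = 608.39 V.
After T2: V = 608.39 × 2251/901 = 1520.0 V.
After T3: V = 1520.0 × 927/1592 = 885.05 V.
I_load = 885.05/929 = 0.95269 A, so P_out = 885.05 × 0.95269 = 843.18 W.
All ideal ⇒ P_in = P_out, so I_supply = 843.18/415 = 2.03 A.

I_supply ≈ 2.03 A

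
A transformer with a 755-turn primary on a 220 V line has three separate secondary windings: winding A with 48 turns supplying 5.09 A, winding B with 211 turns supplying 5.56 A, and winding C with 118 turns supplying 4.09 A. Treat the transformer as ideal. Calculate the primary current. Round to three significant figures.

I_p ≈ 2.52 A

V_A = 220 × 48/755 = 13.987 V; V_B = 220 × 211/755 = 61.483 V; V_C = 220 × 118/755 = 34.384 V.
P_out = V_A I_A + V_B I_B + V_C I_C = 13.987×5.09 + 61.483×5.56 + 34.384×4.09 = 71.193 + 341.85 + 140.63 = 553.67 W.
Ideal ⇒ P_in = P_out, so I_p = P_out/V_p = 553.67/220 = 2.52 A.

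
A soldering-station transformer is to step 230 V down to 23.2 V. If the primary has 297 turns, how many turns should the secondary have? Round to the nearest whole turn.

N_s/N_p = V_s/V_p, so N_s = 297 × 23.2/230 = 30.0 ≈ 30 turns.

N_s = 30 turns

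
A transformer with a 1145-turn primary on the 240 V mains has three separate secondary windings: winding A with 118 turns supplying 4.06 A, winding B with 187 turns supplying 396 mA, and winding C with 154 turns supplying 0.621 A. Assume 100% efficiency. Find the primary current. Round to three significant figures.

V_A = 240 × 118/1145 = 24.734 V; V_B = 240 × 187/1145 = 39.197 V; V_C = 240 × 154/1145 = 32.279 V.
P_out = V_A I_A + V_B I_B + V_C I_C = 24.734×4.06 + 39.197×0.396 + 32.279×0.621 = 100.42 + 15.522 + 20.046 = 135.99 W.
Ideal ⇒ P_in = P_out, so I_p = P_out/V_p = 135.99/240 = 0.567 A.

I_p ≈ 0.567 A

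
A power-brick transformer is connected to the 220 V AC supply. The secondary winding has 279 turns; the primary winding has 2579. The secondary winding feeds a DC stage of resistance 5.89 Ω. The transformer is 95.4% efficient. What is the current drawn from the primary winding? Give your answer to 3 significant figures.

V_s = 220 × 279/2579 = 23.800 V.
I_s = V_s/R = 23.800/5.89 = 4.0407 A.
P_out = V_s I_s = 23.800 × 4.0407 = 96.169 W.
P_in = P_out/η = 96.169/0.954 = 100.81 W.
I_p = P_in/V_p = 100.81/220 = 0.458 A.

I_p ≈ 0.458 A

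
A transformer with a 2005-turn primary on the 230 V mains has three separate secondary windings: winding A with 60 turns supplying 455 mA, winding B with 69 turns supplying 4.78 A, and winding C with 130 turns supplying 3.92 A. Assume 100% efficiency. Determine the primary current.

I_p ≈ 0.432 A

V_A = 230 × 60/2005 = 6.8828 V; V_B = 230 × 69/2005 = 7.9152 V; V_C = 230 × 130/2005 = 14.913 V.
P_out = V_A I_A + V_B I_B + V_C I_C = 6.8828×0.455 + 7.9152×4.78 + 14.913×3.92 = 3.1317 + 37.835 + 58.458 = 99.424 W.
Ideal ⇒ P_in = P_out, so I_p = P_out/V_p = 99.424/230 = 0.432 A.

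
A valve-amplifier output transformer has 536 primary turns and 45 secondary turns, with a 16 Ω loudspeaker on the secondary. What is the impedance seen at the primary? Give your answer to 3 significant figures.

Z_p = (N_p/N_s)² × Z_s = (536/45)² × 16 = 2270 Ω.

Z_p ≈ 2270 Ω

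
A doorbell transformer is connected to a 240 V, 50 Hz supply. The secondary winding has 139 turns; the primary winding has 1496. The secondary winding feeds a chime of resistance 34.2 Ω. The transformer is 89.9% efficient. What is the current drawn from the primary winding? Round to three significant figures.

I_p ≈ 0.0674 A

V_s = 240 × 139/1496 = 22.299 V.
I_s = V_s/R = 22.299/34.2 = 0.65203 A.
P_out = V_s I_s = 22.299 × 0.65203 = 14.540 W.
P_in = P_out/η = 14.540/0.899 = 16.173 W.
I_p = P_in/V_p = 16.173/240 = 0.0674 A.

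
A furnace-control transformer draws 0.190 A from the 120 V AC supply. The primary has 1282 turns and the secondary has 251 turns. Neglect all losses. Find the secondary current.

I_s/I_p = N_p/N_s, so I_s = 0.190 × 1282/251 = 0.970 A.

I_s ≈ 0.970 A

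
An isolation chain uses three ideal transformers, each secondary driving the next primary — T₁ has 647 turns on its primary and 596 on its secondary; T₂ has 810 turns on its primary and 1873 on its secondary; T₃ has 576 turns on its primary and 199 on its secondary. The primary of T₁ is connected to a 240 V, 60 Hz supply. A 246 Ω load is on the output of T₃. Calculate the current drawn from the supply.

I_supply ≈ 0.528 A

Secondary of T₁: V = 240.00 × 596/647 = 221.08 V.
Secondary of T₂: V = 221.08 × 1873/810 = 511.22 V.
Secondary of T₃: V = 511.22 × 199/576 = 176.62 V.
I_load = 176.62/246 = 0.71796 A, so P_out = 176.62 × 0.71796 = 126.81 W.
All ideal ⇒ P_in = P_out, so I_supply = 126.81/240 = 0.528 A.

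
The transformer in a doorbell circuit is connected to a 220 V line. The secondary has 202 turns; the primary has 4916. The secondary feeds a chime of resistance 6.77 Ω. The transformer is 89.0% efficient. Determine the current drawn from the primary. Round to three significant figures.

I_p ≈ 0.0616 A

V_s = 220 × 202/4916 = 9.0399 V.
I_s = V_s/R = 9.0399/6.77 = 1.3353 A.
P_out = V_s I_s = 9.0399 × 1.3353 = 12.071 W.
P_in = P_out/η = 12.071/0.890 = 13.563 W.
I_p = P_in/V_p = 13.563/220 = 0.0616 A.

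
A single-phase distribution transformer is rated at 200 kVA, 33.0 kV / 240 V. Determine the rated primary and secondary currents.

I_p = S/V_p = 200000/33000 = 6.06 A.
I_s = S/V_s = 200000/240 = 833 A.

I_p ≈ 6.06 A, I_s ≈ 833 A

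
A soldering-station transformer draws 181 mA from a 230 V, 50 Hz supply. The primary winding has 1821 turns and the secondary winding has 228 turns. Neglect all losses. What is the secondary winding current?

I_s/I_p = N_p/N_s, so I_s = 0.181 × 1821/228 = 1.45 A.

I_s ≈ 1.45 A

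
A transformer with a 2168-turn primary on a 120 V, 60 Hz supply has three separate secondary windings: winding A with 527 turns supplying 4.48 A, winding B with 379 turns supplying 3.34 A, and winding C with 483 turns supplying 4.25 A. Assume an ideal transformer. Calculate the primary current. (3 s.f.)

V_A = 120 × 527/2168 = 29.170 V; V_B = 120 × 379/2168 = 20.978 V; V_C = 120 × 483/2168 = 26.734 V.
P_out = V_A I_A + V_B I_B + V_C I_C = 29.170×4.48 + 20.978×3.34 + 26.734×4.25 = 130.68 + 70.066 + 113.62 = 314.37 W.
Ideal ⇒ P_in = P_out, so I_p = P_out/V_p = 314.37/120 = 2.62 A.

I_p ≈ 2.62 A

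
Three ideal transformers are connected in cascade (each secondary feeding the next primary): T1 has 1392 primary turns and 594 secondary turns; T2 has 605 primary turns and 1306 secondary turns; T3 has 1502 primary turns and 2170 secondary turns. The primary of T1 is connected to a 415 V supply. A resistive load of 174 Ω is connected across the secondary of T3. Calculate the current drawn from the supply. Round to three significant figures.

After T1: V = 415.00 × 594/1392 = 177.09 V.
After T2: V = 177.09 × 1306/605 = 382.28 V.
After T3: V = 382.28 × 2170/1502 = 552.30 V.
I_load = 552.30/174 = 3.1741 A, so P_out = 552.30 × 3.1741 = 1753.1 W.
All ideal ⇒ P_in = P_out, so I_supply = 1753.1/415 = 4.22 A.

I_supply ≈ 4.22 A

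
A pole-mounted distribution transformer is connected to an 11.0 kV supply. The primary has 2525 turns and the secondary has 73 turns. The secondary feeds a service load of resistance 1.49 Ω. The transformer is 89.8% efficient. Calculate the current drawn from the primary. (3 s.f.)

I_p ≈ 6.87 A

V_s = 11000 × 73/2525 = 318.02 V.
I_s = V_s/R = 318.02/1.49 = 213.44 A.
P_out = V_s I_s = 318.02 × 213.44 = 67877 W.
P_in = P_out/η = 67877/0.898 = 75587 W.
I_p = P_in/V_p = 75587/11000 = 6.87 A.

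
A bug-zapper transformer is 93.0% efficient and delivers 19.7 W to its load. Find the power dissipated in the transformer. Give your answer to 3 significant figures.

P_loss ≈ 1.48 W

P_in = P_out/η = 19.7/0.930 = 21.1828 W.
P_loss = P_in − P_out = 21.1828 − 19.7 = 1.48 W.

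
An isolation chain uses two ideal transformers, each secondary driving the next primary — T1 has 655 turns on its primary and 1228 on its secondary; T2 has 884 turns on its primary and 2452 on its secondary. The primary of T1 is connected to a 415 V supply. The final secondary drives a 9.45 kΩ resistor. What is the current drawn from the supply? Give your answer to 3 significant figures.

After T1: V = 415.00 × 1228/655 = 778.05 V.
After T2: V = 778.05 × 2452/884 = 2158.1 V.
I_load = 2158.1/9450 = 0.22837 A, so P_out = 2158.1 × 0.22837 = 492.85 W.
All ideal ⇒ P_in = P_out, so I_supply = 492.85/415 = 1.19 A.

I_supply ≈ 1.19 A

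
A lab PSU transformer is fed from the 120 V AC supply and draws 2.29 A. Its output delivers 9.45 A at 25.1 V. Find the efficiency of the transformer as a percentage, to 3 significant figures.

η ≈ 86.3%

P_in = 120 × 2.29 = 274.800 W.
P_out = 25.1 × 9.45 = 237.195 W.
η = P_out/P_in = 237.195/274.800 = 0.863.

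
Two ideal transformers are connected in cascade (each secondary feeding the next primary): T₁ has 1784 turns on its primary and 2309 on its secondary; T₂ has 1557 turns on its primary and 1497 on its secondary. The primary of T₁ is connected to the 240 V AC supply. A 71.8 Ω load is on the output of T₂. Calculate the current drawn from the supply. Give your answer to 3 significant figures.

I_supply ≈ 5.18 A

After T₁: V = 240.00 × 2309/1784 = 310.63 V.
After T₂: V = 310.63 × 1497/1557 = 298.66 V.
I_load = 298.66/71.8 = 4.1596 A, so P_out = 298.66 × 4.1596 = 1242.3 W.
All ideal ⇒ P_in = P_out, so I_supply = 1242.3/240 = 5.18 A.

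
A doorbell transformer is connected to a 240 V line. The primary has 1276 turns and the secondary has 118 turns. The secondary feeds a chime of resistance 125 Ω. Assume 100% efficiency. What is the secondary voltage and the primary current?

V_s ≈ 22.2 V, I_p ≈ 0.0164 A

V_s = V_p × N_s/N_p = 240 × 118/1276 = 22.194 V.
I_s = V_s/R = 22.194/125 = 0.17755 A.
I_p = I_s × N_s/N_p = 0.17755 × 118/1276 = 0.0164 A.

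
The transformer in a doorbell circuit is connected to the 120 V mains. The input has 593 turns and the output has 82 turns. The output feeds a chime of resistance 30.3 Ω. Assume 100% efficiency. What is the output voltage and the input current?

V_out = V_in × N_out/N_in = 120 × 82/593 = 16.594 V.
I_out = V_out/R = 16.594/30.3 = 0.54764 A.
I_in = I_out × N_out/N_in = 0.54764 × 82/593 = 0.0757 A.

V_out ≈ 16.6 V, I_in ≈ 0.0757 A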